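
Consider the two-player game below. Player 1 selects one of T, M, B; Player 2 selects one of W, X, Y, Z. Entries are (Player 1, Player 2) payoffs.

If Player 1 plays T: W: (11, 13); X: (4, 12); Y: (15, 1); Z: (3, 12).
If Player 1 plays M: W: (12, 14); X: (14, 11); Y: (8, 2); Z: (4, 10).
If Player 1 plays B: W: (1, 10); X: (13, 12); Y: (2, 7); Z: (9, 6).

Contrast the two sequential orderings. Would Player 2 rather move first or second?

first

If Player 1 leads: Player 2's best replies are T→W, M→W, B→X; Player 1's induced payoffs 11, 12, 13; outcome (B, X), payoffs (13, 12).
If Player 2 leads: Player 1's best replies are W→M, X→M, Y→T, Z→B; Player 2's induced payoffs 14, 11, 1, 6; outcome (M, W), payoffs (12, 14).
Player 2 gets 14 moving first and 12 moving second, so Player 2 prefers to move first.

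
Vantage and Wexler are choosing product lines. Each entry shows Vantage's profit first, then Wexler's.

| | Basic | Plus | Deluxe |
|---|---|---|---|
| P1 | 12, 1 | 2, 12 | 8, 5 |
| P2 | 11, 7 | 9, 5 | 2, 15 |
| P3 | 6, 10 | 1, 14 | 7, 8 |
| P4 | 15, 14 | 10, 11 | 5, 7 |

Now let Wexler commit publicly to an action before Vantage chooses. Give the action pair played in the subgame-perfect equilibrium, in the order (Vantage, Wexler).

(P4, Basic)

Vantage best-responds to each possible Wexler move:
- Basic: Vantage compares 12, 11, 6, 15 and picks P4; Wexler would get 14.
- Plus: Vantage compares 2, 9, 1, 10 and picks P4; Wexler would get 11.
- Deluxe: Vantage compares 8, 2, 7, 5 and picks P1; Wexler would get 5.
Wexler's induced payoffs are 14, 11, 5, so Wexler commits to Basic. Subgame-perfect outcome: (P4, Basic) with payoffs (15, 14).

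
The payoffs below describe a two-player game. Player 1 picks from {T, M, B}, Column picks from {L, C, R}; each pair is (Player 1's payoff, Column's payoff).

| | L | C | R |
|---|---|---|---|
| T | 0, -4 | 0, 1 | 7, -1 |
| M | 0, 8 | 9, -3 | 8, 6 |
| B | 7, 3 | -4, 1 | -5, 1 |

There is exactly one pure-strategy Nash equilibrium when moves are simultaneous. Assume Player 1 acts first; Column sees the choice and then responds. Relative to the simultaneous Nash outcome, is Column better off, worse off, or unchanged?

unchanged

Solve by backward induction (Player 1 leads).
- T: Column compares -4, 1, -1 and picks C; Player 1 would get 0.
- M: Column compares 8, -3, 6 and picks L; Player 1 would get 0.
- B: Column compares 3, 1, 1 and picks L; Player 1 would get 7.
Player 1's induced payoffs are 0, 0, 7, so Player 1 commits to B. Subgame-perfect outcome: (B, L) with payoffs (7, 3).
For the simultaneous game, intersect best replies.
Player 1's best replies: L→B; C→M; R→M.
Column's best replies: T→C; M→L; B→L.
The unique mutual best reply is (B, L), giving (7, 3).
Column earns 3 sequentially versus 3 at the Nash outcome: unchanged.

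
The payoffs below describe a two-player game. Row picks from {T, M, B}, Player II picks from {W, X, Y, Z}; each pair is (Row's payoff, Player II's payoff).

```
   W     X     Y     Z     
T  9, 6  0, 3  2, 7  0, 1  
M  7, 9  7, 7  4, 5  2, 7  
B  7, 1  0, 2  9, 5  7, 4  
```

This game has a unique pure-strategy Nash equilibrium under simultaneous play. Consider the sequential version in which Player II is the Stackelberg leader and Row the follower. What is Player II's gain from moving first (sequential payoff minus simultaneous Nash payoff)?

Row best-responds to each possible Player II move:
- W: Row compares 9, 7, 7 and picks T; Player II would get 6.
- X: Row compares 0, 7, 0 and picks M; Player II would get 7.
- Y: Row compares 2, 4, 9 and picks B; Player II would get 5.
- Z: Row compares 0, 2, 7 and picks B; Player II would get 4.
Among 6, 7, 5, 4, the best is 7 at X. Subgame-perfect outcome: (M, X) with payoffs (7, 7).
Now find the simultaneous Nash equilibrium.
Row's best replies: W→T; X→M; Y→B; Z→B.
Player II's best replies: T→Y; M→W; B→Y.
Only (B, Y) has each player best-responding; Nash payoffs (9, 5).
Player II's commitment gain: 7 − 5 = 2.

2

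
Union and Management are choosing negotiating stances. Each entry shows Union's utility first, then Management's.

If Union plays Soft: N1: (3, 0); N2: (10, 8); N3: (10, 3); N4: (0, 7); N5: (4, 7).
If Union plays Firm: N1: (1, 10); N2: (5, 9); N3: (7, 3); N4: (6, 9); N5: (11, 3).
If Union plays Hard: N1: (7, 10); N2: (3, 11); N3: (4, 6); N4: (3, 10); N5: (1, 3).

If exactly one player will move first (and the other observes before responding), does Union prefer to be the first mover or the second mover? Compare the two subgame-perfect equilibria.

first

If Union leads: Management's best replies are Soft→N2, Firm→N1, Hard→N2; Union's induced payoffs 10, 1, 3; outcome (Soft, N2), payoffs (10, 8).
If Management leads: Union's best replies are N1→Hard, N2→Soft, N3→Soft, N4→Firm, N5→Firm; Management's induced payoffs 10, 8, 3, 9, 3; outcome (Hard, N1), payoffs (7, 10).
Union gets 10 moving first and 7 moving second, so Union prefers to move first.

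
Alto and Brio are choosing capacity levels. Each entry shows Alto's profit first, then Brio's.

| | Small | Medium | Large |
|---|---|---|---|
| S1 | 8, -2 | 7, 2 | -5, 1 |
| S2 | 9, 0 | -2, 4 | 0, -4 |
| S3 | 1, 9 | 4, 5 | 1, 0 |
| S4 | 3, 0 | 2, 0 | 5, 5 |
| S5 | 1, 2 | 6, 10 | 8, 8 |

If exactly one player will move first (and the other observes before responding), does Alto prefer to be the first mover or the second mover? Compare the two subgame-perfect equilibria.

If Alto leads: Brio's best replies are S1→Medium, S2→Medium, S3→Small, S4→Large, S5→Medium; Alto's induced payoffs 7, -2, 1, 5, 6; outcome (S1, Medium), payoffs (7, 2).
If Brio leads: Alto's best replies are Small→S2, Medium→S1, Large→S5; Brio's induced payoffs 0, 2, 8; outcome (S5, Large), payoffs (8, 8).
Alto gets 7 moving first and 8 moving second, so Alto prefers to move second.

second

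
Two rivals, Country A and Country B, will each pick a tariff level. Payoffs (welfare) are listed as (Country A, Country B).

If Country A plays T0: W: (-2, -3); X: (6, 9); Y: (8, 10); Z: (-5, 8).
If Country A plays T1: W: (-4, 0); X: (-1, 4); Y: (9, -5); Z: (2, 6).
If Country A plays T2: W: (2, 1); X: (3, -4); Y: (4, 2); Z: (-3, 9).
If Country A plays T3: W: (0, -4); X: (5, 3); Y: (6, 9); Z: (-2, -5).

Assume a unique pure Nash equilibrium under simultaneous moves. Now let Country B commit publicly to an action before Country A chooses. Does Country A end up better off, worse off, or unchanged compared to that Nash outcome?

better off

Work backward from Country A's decision.
- W → Country A plays T2 (best of -2, -4, 2, 0); Country B gets 1.
- X → Country A plays T0 (best of 6, -1, 3, 5); Country B gets 9.
- Y → Country A plays T1 (best of 8, 9, 4, 6); Country B gets -5.
- Z → Country A plays T1 (best of -5, 2, -3, -2); Country B gets 6.
Maximizing over 1, 9, -5, 6, Country B chooses X. Subgame-perfect outcome: (T0, X) with payoffs (6, 9).
Now find the simultaneous Nash equilibrium.
Country A's best replies: W→T2; X→T0; Y→T1; Z→T1.
Country B's best replies: T0→Y; T1→Z; T2→Z; T3→Y.
The unique mutual best reply is (T1, Z), giving (2, 6).
Country A earns 6 sequentially versus 2 at the Nash outcome: better off.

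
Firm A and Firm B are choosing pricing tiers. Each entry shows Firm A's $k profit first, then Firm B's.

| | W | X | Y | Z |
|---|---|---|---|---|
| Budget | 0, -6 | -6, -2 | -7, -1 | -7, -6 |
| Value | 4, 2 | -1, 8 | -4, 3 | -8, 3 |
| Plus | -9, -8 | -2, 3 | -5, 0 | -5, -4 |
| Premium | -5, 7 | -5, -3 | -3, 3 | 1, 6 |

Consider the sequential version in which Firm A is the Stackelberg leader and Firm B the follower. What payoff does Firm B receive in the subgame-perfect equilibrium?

8

Work backward from Firm B's decision.
- Budget → Firm B plays Y (best of -6, -2, -1, -6); Firm A gets -7.
- Value → Firm B plays X (best of 2, 8, 3, 3); Firm A gets -1.
- Plus → Firm B plays X (best of -8, 3, 0, -4); Firm A gets -2.
- Premium → Firm B plays W (best of 7, -3, 3, 6); Firm A gets -5.
Maximizing over -7, -1, -2, -5, Firm A chooses Value. Subgame-perfect outcome: (Value, X) with payoffs (-1, 8).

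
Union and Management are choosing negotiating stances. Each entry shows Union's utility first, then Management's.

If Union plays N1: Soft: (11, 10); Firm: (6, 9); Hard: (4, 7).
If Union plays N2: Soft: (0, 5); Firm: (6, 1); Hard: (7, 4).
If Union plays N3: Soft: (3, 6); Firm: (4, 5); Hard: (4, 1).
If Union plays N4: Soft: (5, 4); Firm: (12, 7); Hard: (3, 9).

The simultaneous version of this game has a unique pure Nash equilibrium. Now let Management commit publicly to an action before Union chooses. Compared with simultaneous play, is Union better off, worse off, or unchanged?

Backward induction with Management moving first.
- Soft: BR = N1, leader payoff 10.
- Firm: BR = N4, leader payoff 7.
- Hard: BR = N2, leader payoff 4.
Maximizing over 10, 7, 4, Management chooses Soft. Subgame-perfect outcome: (N1, Soft) with payoffs (11, 10).
Under simultaneous play:
Union's best replies: Soft→N1; Firm→N4; Hard→N2.
Management's best replies: N1→Soft; N2→Soft; N3→Soft; N4→Hard.
The unique mutual best reply is (N1, Soft), giving (11, 10).
Union earns 11 sequentially versus 11 at the Nash outcome: unchanged.

unchanged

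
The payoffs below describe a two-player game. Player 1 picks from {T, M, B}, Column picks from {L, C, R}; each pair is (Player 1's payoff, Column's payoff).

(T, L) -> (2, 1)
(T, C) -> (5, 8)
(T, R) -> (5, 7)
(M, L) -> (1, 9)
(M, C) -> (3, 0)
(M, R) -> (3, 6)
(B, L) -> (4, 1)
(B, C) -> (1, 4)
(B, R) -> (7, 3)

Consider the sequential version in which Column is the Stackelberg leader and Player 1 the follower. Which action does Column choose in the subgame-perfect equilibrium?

C

Work backward from Player 1's decision.
- L: BR = B, leader payoff 1.
- C: BR = T, leader payoff 8.
- R: BR = B, leader payoff 3.
Column's induced payoffs are 1, 8, 3, so Column commits to C. Subgame-perfect outcome: (T, C) with payoffs (5, 8).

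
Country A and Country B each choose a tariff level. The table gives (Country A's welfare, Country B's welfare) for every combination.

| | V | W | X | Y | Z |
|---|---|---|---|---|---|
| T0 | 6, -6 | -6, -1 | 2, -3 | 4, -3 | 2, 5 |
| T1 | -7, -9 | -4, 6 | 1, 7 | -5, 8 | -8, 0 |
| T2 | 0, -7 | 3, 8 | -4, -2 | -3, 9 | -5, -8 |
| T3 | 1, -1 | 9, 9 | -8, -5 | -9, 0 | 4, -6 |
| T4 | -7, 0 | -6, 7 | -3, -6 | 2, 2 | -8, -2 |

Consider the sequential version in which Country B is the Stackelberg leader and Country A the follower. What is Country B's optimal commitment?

Solve by backward induction (Country B leads).
- V: Country A compares 6, -7, 0, 1, -7 and picks T0; Country B would get -6.
- W: Country A compares -6, -4, 3, 9, -6 and picks T3; Country B would get 9.
- X: Country A compares 2, 1, -4, -8, -3 and picks T0; Country B would get -3.
- Y: Country A compares 4, -5, -3, -9, 2 and picks T0; Country B would get -3.
- Z: Country A compares 2, -8, -5, 4, -8 and picks T3; Country B would get -6.
Country B's induced payoffs are -6, 9, -3, -3, -6, so Country B commits to W. Subgame-perfect outcome: (T3, W) with payoffs (9, 9).

W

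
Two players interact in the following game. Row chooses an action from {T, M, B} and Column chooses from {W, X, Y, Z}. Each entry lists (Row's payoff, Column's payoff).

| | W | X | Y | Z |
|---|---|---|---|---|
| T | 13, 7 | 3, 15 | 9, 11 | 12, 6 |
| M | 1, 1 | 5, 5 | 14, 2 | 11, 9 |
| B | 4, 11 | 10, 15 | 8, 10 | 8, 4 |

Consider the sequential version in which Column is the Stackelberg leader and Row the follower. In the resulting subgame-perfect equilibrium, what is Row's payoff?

10

Backward induction with Column moving first.
- W → Row plays T (best of 13, 1, 4); Column gets 7.
- X → Row plays B (best of 3, 5, 10); Column gets 15.
- Y → Row plays M (best of 9, 14, 8); Column gets 2.
- Z → Row plays T (best of 12, 11, 8); Column gets 6.
Maximizing over 7, 15, 2, 6, Column chooses X. Subgame-perfect outcome: (B, X) with payoffs (10, 15).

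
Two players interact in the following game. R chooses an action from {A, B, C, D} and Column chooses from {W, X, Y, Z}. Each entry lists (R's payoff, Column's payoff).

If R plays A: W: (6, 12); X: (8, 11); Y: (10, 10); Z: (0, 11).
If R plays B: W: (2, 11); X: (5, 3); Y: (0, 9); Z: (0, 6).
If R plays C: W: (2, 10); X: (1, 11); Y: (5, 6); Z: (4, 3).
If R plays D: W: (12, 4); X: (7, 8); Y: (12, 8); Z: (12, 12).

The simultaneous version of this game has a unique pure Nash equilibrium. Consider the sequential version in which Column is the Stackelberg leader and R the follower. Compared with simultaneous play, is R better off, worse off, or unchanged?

unchanged

R best-responds to each possible Column move:
- W: R compares 6, 2, 2, 12 and picks D; Column would get 4.
- X: R compares 8, 5, 1, 7 and picks A; Column would get 11.
- Y: R compares 10, 0, 5, 12 and picks D; Column would get 8.
- Z: R compares 0, 0, 4, 12 and picks D; Column would get 12.
Maximizing over 4, 11, 8, 12, Column chooses Z. Subgame-perfect outcome: (D, Z) with payoffs (12, 12).
For the simultaneous game, intersect best replies.
R's best replies: W→D; X→A; Y→D; Z→D.
Column's best replies: A→W; B→W; C→X; D→Z.
Only (D, Z) has each player best-responding; Nash payoffs (12, 12).
R earns 12 sequentially versus 12 at the Nash outcome: unchanged.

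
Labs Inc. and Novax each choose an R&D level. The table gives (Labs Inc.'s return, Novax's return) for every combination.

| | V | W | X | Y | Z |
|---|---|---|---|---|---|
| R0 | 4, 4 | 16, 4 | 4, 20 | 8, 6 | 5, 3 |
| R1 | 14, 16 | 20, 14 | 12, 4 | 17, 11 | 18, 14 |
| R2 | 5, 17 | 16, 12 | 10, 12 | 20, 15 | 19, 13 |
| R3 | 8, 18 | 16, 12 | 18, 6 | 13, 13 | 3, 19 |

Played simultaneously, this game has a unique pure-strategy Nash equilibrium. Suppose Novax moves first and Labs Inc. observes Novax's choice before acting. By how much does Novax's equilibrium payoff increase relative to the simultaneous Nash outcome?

0

Work backward from Labs Inc.'s decision.
- V → Labs Inc. plays R1 (best of 4, 14, 5, 8); Novax gets 16.
- W → Labs Inc. plays R1 (best of 16, 20, 16, 16); Novax gets 14.
- X → Labs Inc. plays R3 (best of 4, 12, 10, 18); Novax gets 6.
- Y → Labs Inc. plays R2 (best of 8, 17, 20, 13); Novax gets 15.
- Z → Labs Inc. plays R2 (best of 5, 18, 19, 3); Novax gets 13.
Novax's induced payoffs are 16, 14, 6, 15, 13, so Novax commits to V. Subgame-perfect outcome: (R1, V) with payoffs (14, 16).
For the simultaneous game, intersect best replies.
Labs Inc.'s best replies: V→R1; W→R1; X→R3; Y→R2; Z→R2.
Novax's best replies: R0→X; R1→V; R2→V; R3→Z.
The unique mutual best reply is (R1, V), giving (14, 16).
Novax's commitment gain: 16 − 16 = 0.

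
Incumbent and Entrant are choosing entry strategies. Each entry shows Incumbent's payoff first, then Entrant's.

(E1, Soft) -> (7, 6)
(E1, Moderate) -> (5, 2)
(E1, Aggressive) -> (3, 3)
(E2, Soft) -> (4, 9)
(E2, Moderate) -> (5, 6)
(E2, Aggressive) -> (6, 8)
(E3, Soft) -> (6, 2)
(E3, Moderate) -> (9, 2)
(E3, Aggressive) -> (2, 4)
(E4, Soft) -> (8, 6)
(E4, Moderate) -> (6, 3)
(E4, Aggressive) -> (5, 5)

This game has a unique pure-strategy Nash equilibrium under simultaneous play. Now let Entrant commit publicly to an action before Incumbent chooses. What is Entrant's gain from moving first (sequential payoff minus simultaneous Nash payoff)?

Incumbent best-responds to each possible Entrant move:
- Soft: Incumbent compares 7, 4, 6, 8 and picks E4; Entrant would get 6.
- Moderate: Incumbent compares 5, 5, 9, 6 and picks E3; Entrant would get 2.
- Aggressive: Incumbent compares 3, 6, 2, 5 and picks E2; Entrant would get 8.
Among 6, 2, 8, the best is 8 at Aggressive. Subgame-perfect outcome: (E2, Aggressive) with payoffs (6, 8).
Now find the simultaneous Nash equilibrium.
Incumbent's best replies: Soft→E4; Moderate→E3; Aggressive→E2.
Entrant's best replies: E1→Soft; E2→Soft; E3→Aggressive; E4→Soft.
Only (E4, Soft) has each player best-responding; Nash payoffs (8, 6).
Entrant's commitment gain: 8 − 6 = 2.

2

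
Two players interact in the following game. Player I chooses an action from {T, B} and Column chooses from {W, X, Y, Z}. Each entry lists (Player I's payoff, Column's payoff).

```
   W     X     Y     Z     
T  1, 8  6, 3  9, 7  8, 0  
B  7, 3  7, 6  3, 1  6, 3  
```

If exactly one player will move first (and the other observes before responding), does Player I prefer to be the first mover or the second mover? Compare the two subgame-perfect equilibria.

second

If Player I leads: Column's best replies are T→W, B→X; Player I's induced payoffs 1, 7; outcome (B, X), payoffs (7, 6).
If Column leads: Player I's best replies are W→B, X→B, Y→T, Z→T; Column's induced payoffs 3, 6, 7, 0; outcome (T, Y), payoffs (9, 7).
Player I gets 7 moving first and 9 moving second, so Player I prefers to move second.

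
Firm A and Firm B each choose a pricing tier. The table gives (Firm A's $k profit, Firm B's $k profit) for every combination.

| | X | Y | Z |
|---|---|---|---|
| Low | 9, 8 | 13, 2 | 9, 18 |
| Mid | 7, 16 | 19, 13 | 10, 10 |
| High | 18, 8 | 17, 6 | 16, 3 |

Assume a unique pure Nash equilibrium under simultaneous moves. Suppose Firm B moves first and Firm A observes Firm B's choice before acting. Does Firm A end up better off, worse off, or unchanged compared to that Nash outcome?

Work backward from Firm A's decision.
- X: BR = High, leader payoff 8.
- Y: BR = Mid, leader payoff 13.
- Z: BR = High, leader payoff 3.
Maximizing over 8, 13, 3, Firm B chooses Y. Subgame-perfect outcome: (Mid, Y) with payoffs (19, 13).
For the simultaneous game, intersect best replies.
Firm A's best replies: X→High; Y→Mid; Z→High.
Firm B's best replies: Low→Z; Mid→X; High→X.
The unique mutual best reply is (High, X), giving (18, 8).
Firm A earns 19 sequentially versus 18 at the Nash outcome: better off.

better off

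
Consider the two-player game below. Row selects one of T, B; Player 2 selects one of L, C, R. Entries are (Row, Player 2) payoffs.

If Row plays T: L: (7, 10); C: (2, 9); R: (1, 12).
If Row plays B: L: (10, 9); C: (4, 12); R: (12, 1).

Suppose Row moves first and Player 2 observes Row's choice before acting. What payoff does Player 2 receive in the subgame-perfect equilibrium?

Backward induction with Row moving first.
- T: Player 2 compares 10, 9, 12 and picks R; Row would get 1.
- B: Player 2 compares 9, 12, 1 and picks C; Row would get 4.
Among 1, 4, the best is 4 at B. Subgame-perfect outcome: (B, C) with payoffs (4, 12).

12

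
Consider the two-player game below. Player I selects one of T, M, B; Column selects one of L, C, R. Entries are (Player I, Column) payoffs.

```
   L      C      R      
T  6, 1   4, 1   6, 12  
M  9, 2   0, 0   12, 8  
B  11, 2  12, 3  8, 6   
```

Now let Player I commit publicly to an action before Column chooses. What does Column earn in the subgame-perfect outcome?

Column best-responds to each possible Player I move:
- T → Column plays R (best of 1, 1, 12); Player I gets 6.
- M → Column plays R (best of 2, 0, 8); Player I gets 12.
- B → Column plays R (best of 2, 3, 6); Player I gets 8.
Maximizing over 6, 12, 8, Player I chooses M. Subgame-perfect outcome: (M, R) with payoffs (12, 8).

8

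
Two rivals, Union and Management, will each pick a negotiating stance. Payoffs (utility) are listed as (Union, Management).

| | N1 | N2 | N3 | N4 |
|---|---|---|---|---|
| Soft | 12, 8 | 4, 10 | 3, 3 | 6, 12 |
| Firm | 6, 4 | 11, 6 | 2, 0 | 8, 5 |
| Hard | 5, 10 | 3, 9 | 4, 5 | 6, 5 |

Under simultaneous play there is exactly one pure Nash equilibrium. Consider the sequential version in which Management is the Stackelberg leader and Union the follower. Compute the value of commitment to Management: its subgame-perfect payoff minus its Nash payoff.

2

Solve by backward induction (Management leads).
- N1: Union compares 12, 6, 5 and picks Soft; Management would get 8.
- N2: Union compares 4, 11, 3 and picks Firm; Management would get 6.
- N3: Union compares 3, 2, 4 and picks Hard; Management would get 5.
- N4: Union compares 6, 8, 6 and picks Firm; Management would get 5.
Maximizing over 8, 6, 5, 5, Management chooses N1. Subgame-perfect outcome: (Soft, N1) with payoffs (12, 8).
Now find the simultaneous Nash equilibrium.
Union's best replies: N1→Soft; N2→Firm; N3→Hard; N4→Firm.
Management's best replies: Soft→N4; Firm→N2; Hard→N1.
Only (Firm, N2) has each player best-responding; Nash payoffs (11, 6).
Management's commitment gain: 8 − 6 = 2.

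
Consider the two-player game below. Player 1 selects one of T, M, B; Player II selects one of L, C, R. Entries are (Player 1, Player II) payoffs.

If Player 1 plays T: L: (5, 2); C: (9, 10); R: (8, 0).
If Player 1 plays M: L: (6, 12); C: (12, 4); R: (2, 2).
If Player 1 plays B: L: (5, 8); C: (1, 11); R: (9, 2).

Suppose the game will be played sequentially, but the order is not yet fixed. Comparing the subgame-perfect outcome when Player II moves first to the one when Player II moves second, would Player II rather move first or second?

If Player 1 leads: Player II's best replies are T→C, M→L, B→C; Player 1's induced payoffs 9, 6, 1; outcome (T, C), payoffs (9, 10).
If Player II leads: Player 1's best replies are L→M, C→M, R→B; Player II's induced payoffs 12, 4, 2; outcome (M, L), payoffs (6, 12).
Player II gets 12 moving first and 10 moving second, so Player II prefers to move first.

first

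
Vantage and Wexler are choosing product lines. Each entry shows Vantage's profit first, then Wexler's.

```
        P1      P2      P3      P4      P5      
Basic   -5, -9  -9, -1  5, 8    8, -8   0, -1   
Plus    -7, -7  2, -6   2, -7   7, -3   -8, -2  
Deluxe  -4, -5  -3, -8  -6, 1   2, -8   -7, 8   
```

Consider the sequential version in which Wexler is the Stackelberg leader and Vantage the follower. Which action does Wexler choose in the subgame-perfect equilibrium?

P3

Backward induction with Wexler moving first.
- P1: Vantage compares -5, -7, -4 and picks Deluxe; Wexler would get -5.
- P2: Vantage compares -9, 2, -3 and picks Plus; Wexler would get -6.
- P3: Vantage compares 5, 2, -6 and picks Basic; Wexler would get 8.
- P4: Vantage compares 8, 7, 2 and picks Basic; Wexler would get -8.
- P5: Vantage compares 0, -8, -7 and picks Basic; Wexler would get -1.
Among -5, -6, 8, -8, -1, the best is 8 at P3. Subgame-perfect outcome: (Basic, P3) with payoffs (5, 8).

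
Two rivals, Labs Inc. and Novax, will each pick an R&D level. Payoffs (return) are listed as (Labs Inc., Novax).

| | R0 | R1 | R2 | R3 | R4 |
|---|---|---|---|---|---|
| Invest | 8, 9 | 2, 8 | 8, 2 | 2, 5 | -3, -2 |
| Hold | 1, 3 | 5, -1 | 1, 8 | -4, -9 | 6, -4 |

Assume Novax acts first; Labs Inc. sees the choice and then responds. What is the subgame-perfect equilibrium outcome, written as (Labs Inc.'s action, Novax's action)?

(Invest, R0)

Labs Inc. best-responds to each possible Novax move:
- R0: BR = Invest, leader payoff 9.
- R1: BR = Hold, leader payoff -1.
- R2: BR = Invest, leader payoff 2.
- R3: BR = Invest, leader payoff 5.
- R4: BR = Hold, leader payoff -4.
Novax's induced payoffs are 9, -1, 2, 5, -4, so Novax commits to R0. Subgame-perfect outcome: (Invest, R0) with payoffs (8, 9).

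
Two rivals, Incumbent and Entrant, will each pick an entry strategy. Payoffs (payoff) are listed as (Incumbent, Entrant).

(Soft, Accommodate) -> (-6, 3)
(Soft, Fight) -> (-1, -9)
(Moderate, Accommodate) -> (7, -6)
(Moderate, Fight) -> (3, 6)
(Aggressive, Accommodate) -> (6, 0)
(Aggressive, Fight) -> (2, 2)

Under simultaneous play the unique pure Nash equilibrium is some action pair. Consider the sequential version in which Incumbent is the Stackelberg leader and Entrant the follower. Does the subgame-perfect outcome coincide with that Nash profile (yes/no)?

yes

Solve by backward induction (Incumbent leads).
- Soft: BR = Accommodate, leader payoff -6.
- Moderate: BR = Fight, leader payoff 3.
- Aggressive: BR = Fight, leader payoff 2.
Maximizing over -6, 3, 2, Incumbent chooses Moderate. Subgame-perfect outcome: (Moderate, Fight) with payoffs (3, 6).
Under simultaneous play:
Incumbent's best replies: Accommodate→Moderate; Fight→Moderate.
Entrant's best replies: Soft→Accommodate; Moderate→Fight; Aggressive→Fight.
The unique mutual best reply is (Moderate, Fight), giving (3, 6).
Sequential outcome (Moderate, Fight) coincides with the Nash profile (Moderate, Fight).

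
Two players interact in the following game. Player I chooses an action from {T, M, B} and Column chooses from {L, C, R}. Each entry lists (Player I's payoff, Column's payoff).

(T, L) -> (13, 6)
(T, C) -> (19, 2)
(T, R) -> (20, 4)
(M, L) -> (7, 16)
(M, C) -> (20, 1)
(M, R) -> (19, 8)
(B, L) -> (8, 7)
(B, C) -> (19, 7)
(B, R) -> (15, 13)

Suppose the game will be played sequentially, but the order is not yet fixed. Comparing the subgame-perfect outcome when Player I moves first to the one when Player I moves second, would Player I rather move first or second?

first

If Player I leads: Column's best replies are T→L, M→L, B→R; Player I's induced payoffs 13, 7, 15; outcome (B, R), payoffs (15, 13).
If Column leads: Player I's best replies are L→T, C→M, R→T; Column's induced payoffs 6, 1, 4; outcome (T, L), payoffs (13, 6).
Player I gets 15 moving first and 13 moving second, so Player I prefers to move first.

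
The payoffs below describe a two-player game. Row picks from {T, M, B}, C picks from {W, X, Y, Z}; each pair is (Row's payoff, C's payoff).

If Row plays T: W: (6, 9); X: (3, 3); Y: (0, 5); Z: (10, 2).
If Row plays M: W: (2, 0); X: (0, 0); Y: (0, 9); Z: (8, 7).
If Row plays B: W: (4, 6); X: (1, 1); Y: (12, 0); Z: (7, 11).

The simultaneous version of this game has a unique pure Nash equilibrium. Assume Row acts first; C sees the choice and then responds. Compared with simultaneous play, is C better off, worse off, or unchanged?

Work backward from C's decision.
- T: C compares 9, 3, 5, 2 and picks W; Row would get 6.
- M: C compares 0, 0, 9, 7 and picks Y; Row would get 0.
- B: C compares 6, 1, 0, 11 and picks Z; Row would get 7.
Maximizing over 6, 0, 7, Row chooses B. Subgame-perfect outcome: (B, Z) with payoffs (7, 11).
Under simultaneous play:
Row's best replies: W→T; X→T; Y→B; Z→T.
C's best replies: T→W; M→Y; B→Z.
The unique mutual best reply is (T, W), giving (6, 9).
C earns 11 sequentially versus 9 at the Nash outcome: better off.

better off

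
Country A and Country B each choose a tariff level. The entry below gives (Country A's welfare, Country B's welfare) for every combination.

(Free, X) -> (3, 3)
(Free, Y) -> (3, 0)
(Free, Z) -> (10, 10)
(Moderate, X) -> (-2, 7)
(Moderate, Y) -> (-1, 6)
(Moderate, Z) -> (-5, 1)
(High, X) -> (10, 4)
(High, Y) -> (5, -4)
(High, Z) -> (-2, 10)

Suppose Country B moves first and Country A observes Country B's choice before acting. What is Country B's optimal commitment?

Solve by backward induction (Country B leads).
- X: Country A compares 3, -2, 10 and picks High; Country B would get 4.
- Y: Country A compares 3, -1, 5 and picks High; Country B would get -4.
- Z: Country A compares 10, -5, -2 and picks Free; Country B would get 10.
Country B's induced payoffs are 4, -4, 10, so Country B commits to Z. Subgame-perfect outcome: (Free, Z) with payoffs (10, 10).

Z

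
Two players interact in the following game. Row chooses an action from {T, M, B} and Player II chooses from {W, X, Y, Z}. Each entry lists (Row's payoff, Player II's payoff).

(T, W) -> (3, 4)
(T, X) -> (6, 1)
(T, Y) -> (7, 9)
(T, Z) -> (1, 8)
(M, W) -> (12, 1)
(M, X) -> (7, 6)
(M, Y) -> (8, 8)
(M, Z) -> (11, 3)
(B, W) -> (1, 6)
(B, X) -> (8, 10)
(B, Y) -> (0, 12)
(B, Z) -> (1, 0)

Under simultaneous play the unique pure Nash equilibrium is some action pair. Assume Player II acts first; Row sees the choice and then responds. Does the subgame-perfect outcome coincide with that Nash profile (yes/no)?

no

Row best-responds to each possible Player II move:
- W → Row plays M (best of 3, 12, 1); Player II gets 1.
- X → Row plays B (best of 6, 7, 8); Player II gets 10.
- Y → Row plays M (best of 7, 8, 0); Player II gets 8.
- Z → Row plays M (best of 1, 11, 1); Player II gets 3.
Among 1, 10, 8, 3, the best is 10 at X. Subgame-perfect outcome: (B, X) with payoffs (8, 10).
Under simultaneous play:
Row's best replies: W→M; X→B; Y→M; Z→M.
Player II's best replies: T→Y; M→Y; B→Y.
Only (M, Y) has each player best-responding; Nash payoffs (8, 8).
Sequential outcome (B, X) differs from the Nash profile (M, Y).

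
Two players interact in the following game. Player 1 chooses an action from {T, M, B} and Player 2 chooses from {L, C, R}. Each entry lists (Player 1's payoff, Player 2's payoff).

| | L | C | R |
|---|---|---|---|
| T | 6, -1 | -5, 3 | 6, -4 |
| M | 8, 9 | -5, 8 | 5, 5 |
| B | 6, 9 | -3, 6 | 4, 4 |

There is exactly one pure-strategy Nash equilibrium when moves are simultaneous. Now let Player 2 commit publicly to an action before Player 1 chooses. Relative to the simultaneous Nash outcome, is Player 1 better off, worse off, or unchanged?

Player 1 best-responds to each possible Player 2 move:
- L → Player 1 plays M (best of 6, 8, 6); Player 2 gets 9.
- C → Player 1 plays B (best of -5, -5, -3); Player 2 gets 6.
- R → Player 1 plays T (best of 6, 5, 4); Player 2 gets -4.
Among 9, 6, -4, the best is 9 at L. Subgame-perfect outcome: (M, L) with payoffs (8, 9).
Now find the simultaneous Nash equilibrium.
Player 1's best replies: L→M; C→B; R→T.
Player 2's best replies: T→C; M→L; B→L.
The unique mutual best reply is (M, L), giving (8, 9).
Player 1 earns 8 sequentially versus 8 at the Nash outcome: unchanged.

unchanged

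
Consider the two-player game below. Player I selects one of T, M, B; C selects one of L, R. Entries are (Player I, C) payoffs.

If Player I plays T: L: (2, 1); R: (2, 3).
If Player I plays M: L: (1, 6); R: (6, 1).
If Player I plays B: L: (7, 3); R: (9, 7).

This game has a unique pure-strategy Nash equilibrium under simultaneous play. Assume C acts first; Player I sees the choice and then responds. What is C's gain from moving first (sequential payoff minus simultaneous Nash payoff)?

0

Backward induction with C moving first.
- L → Player I plays B (best of 2, 1, 7); C gets 3.
- R → Player I plays B (best of 2, 6, 9); C gets 7.
Maximizing over 3, 7, C chooses R. Subgame-perfect outcome: (B, R) with payoffs (9, 7).
Under simultaneous play:
Player I's best replies: L→B; R→B.
C's best replies: T→R; M→L; B→R.
Only (B, R) has each player best-responding; Nash payoffs (9, 7).
C's commitment gain: 7 − 7 = 0.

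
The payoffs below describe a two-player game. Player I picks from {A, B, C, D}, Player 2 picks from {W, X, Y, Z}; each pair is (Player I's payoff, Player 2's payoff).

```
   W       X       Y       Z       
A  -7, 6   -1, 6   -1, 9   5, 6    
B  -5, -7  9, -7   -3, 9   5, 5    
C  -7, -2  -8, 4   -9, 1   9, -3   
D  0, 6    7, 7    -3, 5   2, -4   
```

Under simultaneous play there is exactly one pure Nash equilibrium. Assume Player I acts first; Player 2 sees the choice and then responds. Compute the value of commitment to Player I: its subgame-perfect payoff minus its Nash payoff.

8

Backward induction with Player I moving first.
- A → Player 2 plays Y (best of 6, 6, 9, 6); Player I gets -1.
- B → Player 2 plays Y (best of -7, -7, 9, 5); Player I gets -3.
- C → Player 2 plays X (best of -2, 4, 1, -3); Player I gets -8.
- D → Player 2 plays X (best of 6, 7, 5, -4); Player I gets 7.
Among -1, -3, -8, 7, the best is 7 at D. Subgame-perfect outcome: (D, X) with payoffs (7, 7).
Now find the simultaneous Nash equilibrium.
Player I's best replies: W→D; X→B; Y→A; Z→C.
Player 2's best replies: A→Y; B→Y; C→X; D→X.
The unique mutual best reply is (A, Y), giving (-1, 9).
Player I's commitment gain: 7 − -1 = 8.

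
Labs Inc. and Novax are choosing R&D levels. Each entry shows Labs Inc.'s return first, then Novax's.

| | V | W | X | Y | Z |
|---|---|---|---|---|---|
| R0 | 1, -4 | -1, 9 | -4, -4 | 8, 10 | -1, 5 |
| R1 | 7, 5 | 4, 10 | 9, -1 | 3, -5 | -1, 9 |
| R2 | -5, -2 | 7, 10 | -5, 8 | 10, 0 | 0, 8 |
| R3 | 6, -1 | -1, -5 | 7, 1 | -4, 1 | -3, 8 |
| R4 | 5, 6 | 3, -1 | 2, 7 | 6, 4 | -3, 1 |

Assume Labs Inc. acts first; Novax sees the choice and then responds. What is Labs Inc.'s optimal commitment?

Novax best-responds to each possible Labs Inc. move:
- R0 → Novax plays Y (best of -4, 9, -4, 10, 5); Labs Inc. gets 8.
- R1 → Novax plays W (best of 5, 10, -1, -5, 9); Labs Inc. gets 4.
- R2 → Novax plays W (best of -2, 10, 8, 0, 8); Labs Inc. gets 7.
- R3 → Novax plays Z (best of -1, -5, 1, 1, 8); Labs Inc. gets -3.
- R4 → Novax plays X (best of 6, -1, 7, 4, 1); Labs Inc. gets 2.
Among 8, 4, 7, -3, 2, the best is 8 at R0. Subgame-perfect outcome: (R0, Y) with payoffs (8, 10).

R0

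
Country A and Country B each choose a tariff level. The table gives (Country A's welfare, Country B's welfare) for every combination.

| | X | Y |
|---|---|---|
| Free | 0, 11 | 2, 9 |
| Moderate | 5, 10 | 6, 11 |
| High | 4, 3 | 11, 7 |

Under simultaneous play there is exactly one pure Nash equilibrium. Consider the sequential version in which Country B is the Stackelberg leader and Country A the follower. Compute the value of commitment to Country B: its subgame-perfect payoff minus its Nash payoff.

Work backward from Country A's decision.
- X: BR = Moderate, leader payoff 10.
- Y: BR = High, leader payoff 7.
Among 10, 7, the best is 10 at X. Subgame-perfect outcome: (Moderate, X) with payoffs (5, 10).
Now find the simultaneous Nash equilibrium.
Country A's best replies: X→Moderate; Y→High.
Country B's best replies: Free→X; Moderate→Y; High→Y.
Only (High, Y) has each player best-responding; Nash payoffs (11, 7).
Country B's commitment gain: 10 − 7 = 3.

3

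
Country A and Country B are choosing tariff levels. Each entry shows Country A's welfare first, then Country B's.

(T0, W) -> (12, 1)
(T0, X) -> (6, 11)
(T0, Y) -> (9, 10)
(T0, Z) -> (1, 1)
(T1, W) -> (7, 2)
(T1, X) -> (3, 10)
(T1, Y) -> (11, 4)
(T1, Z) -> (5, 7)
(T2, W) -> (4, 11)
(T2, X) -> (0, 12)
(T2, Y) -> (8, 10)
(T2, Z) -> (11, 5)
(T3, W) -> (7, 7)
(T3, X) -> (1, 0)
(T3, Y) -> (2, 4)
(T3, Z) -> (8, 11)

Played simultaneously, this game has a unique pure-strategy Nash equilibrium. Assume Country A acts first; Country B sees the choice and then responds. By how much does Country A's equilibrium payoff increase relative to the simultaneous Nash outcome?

Work backward from Country B's decision.
- T0 → Country B plays X (best of 1, 11, 10, 1); Country A gets 6.
- T1 → Country B plays X (best of 2, 10, 4, 7); Country A gets 3.
- T2 → Country B plays X (best of 11, 12, 10, 5); Country A gets 0.
- T3 → Country B plays Z (best of 7, 0, 4, 11); Country A gets 8.
Country A's induced payoffs are 6, 3, 0, 8, so Country A commits to T3. Subgame-perfect outcome: (T3, Z) with payoffs (8, 11).
Now find the simultaneous Nash equilibrium.
Country A's best replies: W→T0; X→T0; Y→T1; Z→T2.
Country B's best replies: T0→X; T1→X; T2→X; T3→Z.
Only (T0, X) has each player best-responding; Nash payoffs (6, 11).
Country A's commitment gain: 8 − 6 = 2.

2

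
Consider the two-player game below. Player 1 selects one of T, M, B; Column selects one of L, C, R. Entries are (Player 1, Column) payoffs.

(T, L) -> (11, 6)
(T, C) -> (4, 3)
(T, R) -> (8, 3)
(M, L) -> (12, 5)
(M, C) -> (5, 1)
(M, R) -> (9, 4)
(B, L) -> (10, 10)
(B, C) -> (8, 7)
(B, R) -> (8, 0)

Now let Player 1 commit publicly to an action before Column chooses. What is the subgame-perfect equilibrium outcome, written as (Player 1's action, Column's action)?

(M, L)

Work backward from Column's decision.
- T → Column plays L (best of 6, 3, 3); Player 1 gets 11.
- M → Column plays L (best of 5, 1, 4); Player 1 gets 12.
- B → Column plays L (best of 10, 7, 0); Player 1 gets 10.
Player 1's induced payoffs are 11, 12, 10, so Player 1 commits to M. Subgame-perfect outcome: (M, L) with payoffs (12, 5).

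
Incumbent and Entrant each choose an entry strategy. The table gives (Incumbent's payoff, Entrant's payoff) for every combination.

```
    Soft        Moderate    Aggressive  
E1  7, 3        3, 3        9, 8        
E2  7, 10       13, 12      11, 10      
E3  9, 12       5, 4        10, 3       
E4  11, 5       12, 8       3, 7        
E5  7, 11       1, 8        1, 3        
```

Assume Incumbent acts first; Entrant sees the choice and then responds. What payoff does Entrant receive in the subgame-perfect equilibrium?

Work backward from Entrant's decision.
- E1: BR = Aggressive, leader payoff 9.
- E2: BR = Moderate, leader payoff 13.
- E3: BR = Soft, leader payoff 9.
- E4: BR = Moderate, leader payoff 12.
- E5: BR = Soft, leader payoff 7.
Among 9, 13, 9, 12, 7, the best is 13 at E2. Subgame-perfect outcome: (E2, Moderate) with payoffs (13, 12).

12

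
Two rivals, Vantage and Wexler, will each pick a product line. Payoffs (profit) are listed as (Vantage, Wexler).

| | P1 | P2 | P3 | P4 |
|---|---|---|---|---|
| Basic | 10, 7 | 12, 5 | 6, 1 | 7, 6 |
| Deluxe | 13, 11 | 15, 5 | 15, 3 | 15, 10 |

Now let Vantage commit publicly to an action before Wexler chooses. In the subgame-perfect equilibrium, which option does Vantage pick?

Wexler best-responds to each possible Vantage move:
- Basic: BR = P1, leader payoff 10.
- Deluxe: BR = P1, leader payoff 13.
Maximizing over 10, 13, Vantage chooses Deluxe. Subgame-perfect outcome: (Deluxe, P1) with payoffs (13, 11).

Deluxe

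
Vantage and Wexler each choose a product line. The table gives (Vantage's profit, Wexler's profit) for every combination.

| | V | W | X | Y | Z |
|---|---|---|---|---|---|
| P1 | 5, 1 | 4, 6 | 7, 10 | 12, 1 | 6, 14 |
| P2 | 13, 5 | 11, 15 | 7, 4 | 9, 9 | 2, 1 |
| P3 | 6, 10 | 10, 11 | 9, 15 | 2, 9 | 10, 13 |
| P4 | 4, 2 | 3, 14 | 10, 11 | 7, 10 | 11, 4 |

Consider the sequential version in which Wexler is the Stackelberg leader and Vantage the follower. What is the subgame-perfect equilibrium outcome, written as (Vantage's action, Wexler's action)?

(P2, W)

Vantage best-responds to each possible Wexler move:
- V: Vantage compares 5, 13, 6, 4 and picks P2; Wexler would get 5.
- W: Vantage compares 4, 11, 10, 3 and picks P2; Wexler would get 15.
- X: Vantage compares 7, 7, 9, 10 and picks P4; Wexler would get 11.
- Y: Vantage compares 12, 9, 2, 7 and picks P1; Wexler would get 1.
- Z: Vantage compares 6, 2, 10, 11 and picks P4; Wexler would get 4.
Maximizing over 5, 15, 11, 1, 4, Wexler chooses W. Subgame-perfect outcome: (P2, W) with payoffs (11, 15).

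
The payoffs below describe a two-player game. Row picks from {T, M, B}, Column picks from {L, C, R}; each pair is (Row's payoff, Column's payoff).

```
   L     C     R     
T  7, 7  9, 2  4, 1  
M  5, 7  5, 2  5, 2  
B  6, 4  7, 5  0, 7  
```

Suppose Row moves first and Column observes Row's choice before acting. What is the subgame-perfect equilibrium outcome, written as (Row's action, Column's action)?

Work backward from Column's decision.
- T → Column plays L (best of 7, 2, 1); Row gets 7.
- M → Column plays L (best of 7, 2, 2); Row gets 5.
- B → Column plays R (best of 4, 5, 7); Row gets 0.
Among 7, 5, 0, the best is 7 at T. Subgame-perfect outcome: (T, L) with payoffs (7, 7).

(T, L)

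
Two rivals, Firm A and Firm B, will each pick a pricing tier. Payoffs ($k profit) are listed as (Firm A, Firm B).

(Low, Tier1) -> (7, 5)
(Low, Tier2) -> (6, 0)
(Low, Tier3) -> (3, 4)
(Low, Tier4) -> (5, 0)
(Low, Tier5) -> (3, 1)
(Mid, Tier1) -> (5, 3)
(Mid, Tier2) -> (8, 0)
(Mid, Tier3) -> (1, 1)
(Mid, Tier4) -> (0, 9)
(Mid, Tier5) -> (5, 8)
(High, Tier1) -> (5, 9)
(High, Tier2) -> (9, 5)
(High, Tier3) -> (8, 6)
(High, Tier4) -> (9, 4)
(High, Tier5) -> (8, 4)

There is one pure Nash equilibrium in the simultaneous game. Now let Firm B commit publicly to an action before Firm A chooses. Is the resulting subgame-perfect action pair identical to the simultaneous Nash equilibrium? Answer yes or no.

no

Firm A best-responds to each possible Firm B move:
- Tier1: Firm A compares 7, 5, 5 and picks Low; Firm B would get 5.
- Tier2: Firm A compares 6, 8, 9 and picks High; Firm B would get 5.
- Tier3: Firm A compares 3, 1, 8 and picks High; Firm B would get 6.
- Tier4: Firm A compares 5, 0, 9 and picks High; Firm B would get 4.
- Tier5: Firm A compares 3, 5, 8 and picks High; Firm B would get 4.
Among 5, 5, 6, 4, 4, the best is 6 at Tier3. Subgame-perfect outcome: (High, Tier3) with payoffs (8, 6).
For the simultaneous game, intersect best replies.
Firm A's best replies: Tier1→Low; Tier2→High; Tier3→High; Tier4→High; Tier5→High.
Firm B's best replies: Low→Tier1; Mid→Tier4; High→Tier1.
Only (Low, Tier1) has each player best-responding; Nash payoffs (7, 5).
Sequential outcome (High, Tier3) differs from the Nash profile (Low, Tier1).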